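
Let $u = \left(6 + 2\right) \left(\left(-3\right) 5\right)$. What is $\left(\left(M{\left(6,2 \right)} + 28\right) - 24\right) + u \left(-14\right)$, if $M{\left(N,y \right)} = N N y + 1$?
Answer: $1757$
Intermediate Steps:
$M{\left(N,y \right)} = 1 + y N^{2}$ ($M{\left(N,y \right)} = N^{2} y + 1 = y N^{2} + 1 = 1 + y N^{2}$)
$u = -120$ ($u = 8 \left(-15\right) = -120$)
$\left(\left(M{\left(6,2 \right)} + 28\right) - 24\right) + u \left(-14\right) = \left(\left(\left(1 + 2 \cdot 6^{2}\right) + 28\right) - 24\right) - -1680 = \left(\left(\left(1 + 2 \cdot 36\right) + 28\right) - 24\right) + 1680 = \left(\left(\left(1 + 72\right) + 28\right) - 24\right) + 1680 = \left(\left(73 + 28\right) - 24\right) + 1680 = \left(101 - 24\right) + 1680 = 77 + 1680 = 1757$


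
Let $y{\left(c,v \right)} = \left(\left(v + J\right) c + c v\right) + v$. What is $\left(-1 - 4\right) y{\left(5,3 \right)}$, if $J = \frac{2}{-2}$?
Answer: $-140$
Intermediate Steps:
$J = -1$ ($J = 2 \left(- \frac{1}{2}\right) = -1$)
$y{\left(c,v \right)} = v + c v + c \left(-1 + v\right)$ ($y{\left(c,v \right)} = \left(\left(v - 1\right) c + c v\right) + v = \left(\left(-1 + v\right) c + c v\right) + v = \left(c \left(-1 + v\right) + c v\right) + v = \left(c v + c \left(-1 + v\right)\right) + v = v + c v + c \left(-1 + v\right)$)
$\left(-1 - 4\right) y{\left(5,3 \right)} = \left(-1 - 4\right) \left(3 - 5 + 2 \cdot 5 \cdot 3\right) = \left(-1 - 4\right) \left(3 - 5 + 30\right) = \left(-5\right) 28 = -140$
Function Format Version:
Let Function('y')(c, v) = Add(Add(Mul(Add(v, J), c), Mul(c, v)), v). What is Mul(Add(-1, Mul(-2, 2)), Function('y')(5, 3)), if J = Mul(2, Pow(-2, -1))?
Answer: -140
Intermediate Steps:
J = -1 (J = Mul(2, Rational(-1, 2)) = -1)
Function('y')(c, v) = Add(v, Mul(c, v), Mul(c, Add(-1, v))) (Function('y')(c, v) = Add(Add(Mul(Add(v, -1), c), Mul(c, v)), v) = Add(Add(Mul(Add(-1, v), c), Mul(c, v)), v) = Add(Add(Mul(c, Add(-1, v)), Mul(c, v)), v) = Add(Add(Mul(c, v), Mul(c, Add(-1, v))), v) = Add(v, Mul(c, v), Mul(c, Add(-1, v))))
Mul(Add(-1, Mul(-2, 2)), Function('y')(5, 3)) = Mul(Add(-1, Mul(-2, 2)), Add(3, Mul(-1, 5), Mul(2, 5, 3))) = Mul(Add(-1, -4), Add(3, -5, 30)) = Mul(-5, 28) = -140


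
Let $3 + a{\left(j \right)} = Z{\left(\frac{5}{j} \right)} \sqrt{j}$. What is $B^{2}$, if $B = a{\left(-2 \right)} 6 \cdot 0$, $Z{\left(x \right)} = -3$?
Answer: $0$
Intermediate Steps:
$a{\left(j \right)} = -3 - 3 \sqrt{j}$
$B = 0$ ($B = \left(-3 - 3 \sqrt{-2}\right) 6 \cdot 0 = \left(-3 - 3 i \sqrt{2}\right) 6 \cdot 0 = \left(-18 - 18 i \sqrt{2}\right) 0 = 0$)
$B^{2} = 0^{2} = 0$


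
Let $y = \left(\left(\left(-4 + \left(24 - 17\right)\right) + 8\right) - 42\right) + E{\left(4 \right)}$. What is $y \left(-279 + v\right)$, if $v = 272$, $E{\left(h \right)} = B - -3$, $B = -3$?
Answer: $217$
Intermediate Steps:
$E{\left(h \right)} = 0$ ($E{\left(h \right)} = -3 - -3 = -3 + 3 = 0$)
$y = -31$ ($y = \left(\left(\left(-4 + \left(24 - 17\right)\right) + 8\right) - 42\right) + 0 = \left(\left(\left(-4 + 7\right) + 8\right) - 42\right) + 0 = \left(\left(3 + 8\right) - 42\right) + 0 = \left(11 - 42\right) + 0 = -31 + 0 = -31$)
$y \left(-279 + v\right) = - 31 \left(-279 + 272\right) = \left(-31\right) \left(-7\right) = 217$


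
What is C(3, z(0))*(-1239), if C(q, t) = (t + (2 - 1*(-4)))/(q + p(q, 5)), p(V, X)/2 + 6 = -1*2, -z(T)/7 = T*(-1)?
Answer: 7434/13 ≈ 571.85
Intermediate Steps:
z(T) = 7*T (z(T) = -7*T*(-1) = -(-7)*T = 7*T)
p(V, X) = -16 (p(V, X) = -12 + 2*(-1*2) = -12 + 2*(-2) = -12 - 4 = -16)
C(q, t) = (6 + t)/(-16 + q) (C(q, t) = (t + (2 - 1*(-4)))/(q - 16) = (t + (2 + 4))/(-16 + q) = (t + 6)/(-16 + q) = (6 + t)/(-16 + q))
C(3, z(0))*(-1239) = ((6 + 7*0)/(-16 + 3))*(-1239) = ((6 + 0)/(-13))*(-1239) = -1/13*6*(-1239) = -6/13*(-1239) = 7434/13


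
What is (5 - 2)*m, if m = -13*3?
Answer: -117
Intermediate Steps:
m = -39
(5 - 2)*m = (5 - 2)*(-39) = 3*(-39) = -117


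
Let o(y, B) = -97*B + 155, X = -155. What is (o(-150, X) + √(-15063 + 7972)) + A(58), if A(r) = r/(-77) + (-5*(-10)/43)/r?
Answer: 1458458209/96019 + I*√7091 ≈ 15189.0 + 84.208*I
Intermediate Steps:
A(r) = -r/77 + 50/(43*r) (A(r) = r*(-1/77) + (50*(1/43))/r = -r/77 + 50/(43*r))
o(y, B) = 155 - 97*B
(o(-150, X) + √(-15063 + 7972)) + A(58) = ((155 - 97*(-155)) + √(-15063 + 7972)) + (-1/77*58 + (50/43)/58) = ((155 + 15035) + √(-7091)) + (-58/77 + (50/43)*(1/58)) = (15190 + I*√7091) + (-58/77 + 25/1247) = (15190 + I*√7091) - 70401/96019 = 1458458209/96019 + I*√7091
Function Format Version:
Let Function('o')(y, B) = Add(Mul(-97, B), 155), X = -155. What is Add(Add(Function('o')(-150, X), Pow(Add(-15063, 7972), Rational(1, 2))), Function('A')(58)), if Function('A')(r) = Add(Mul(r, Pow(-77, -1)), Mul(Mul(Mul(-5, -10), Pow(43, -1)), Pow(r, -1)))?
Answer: Add(Rational(1458458209, 96019), Mul(I, Pow(7091, Rational(1, 2)))) ≈ Add(15189., Mul(84.208, I))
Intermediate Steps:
Function('A')(r) = Add(Mul(Rational(-1, 77), r), Mul(Rational(50, 43), Pow(r, -1))) (Function('A')(r) = Add(Mul(r, Rational(-1, 77)), Mul(Mul(50, Rational(1, 43)), Pow(r, -1))) = Add(Mul(Rational(-1, 77), r), Mul(Rational(50, 43), Pow(r, -1))))
Function('o')(y, B) = Add(155, Mul(-97, B))
Add(Add(Function('o')(-150, X), Pow(Add(-15063, 7972), Rational(1, 2))), Function('A')(58)) = Add(Add(Add(155, Mul(-97, -155)), Pow(Add(-15063, 7972), Rational(1, 2))), Add(Mul(Rational(-1, 77), 58), Mul(Rational(50, 43), Pow(58, -1)))) = Add(Add(Add(155, 15035), Pow(-7091, Rational(1, 2))), Add(Rational(-58, 77), Mul(Rational(50, 43), Rational(1, 58)))) = Add(Add(15190, Mul(I, Pow(7091, Rational(1, 2)))), Add(Rational(-58, 77), Rational(25, 1247))) = Add(Add(15190, Mul(I, Pow(7091, Rational(1, 2)))), Rational(-70401, 96019)) = Add(Rational(1458458209, 96019), Mul(I, Pow(7091, Rational(1, 2))))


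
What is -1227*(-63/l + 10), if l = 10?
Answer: -45399/10 ≈ -4539.9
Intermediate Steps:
-1227*(-63/l + 10) = -1227*(-63/10 + 10) = -1227*37/10 = -45399/10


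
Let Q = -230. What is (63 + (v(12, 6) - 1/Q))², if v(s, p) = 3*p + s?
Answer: 457574881/52900 ≈ 8649.8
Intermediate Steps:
v(s, p) = s + 3*p
(63 + (v(12, 6) - 1/Q))² = (63 + ((12 + 3*6) - 1/(-230)))² = (63 + ((12 + 18) - 1*(-1/230)))² = (63 + (30 + 1/230))² = (63 + 6901/230)² = (21391/230)² = 457574881/52900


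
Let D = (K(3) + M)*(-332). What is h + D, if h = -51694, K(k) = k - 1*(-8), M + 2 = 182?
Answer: -115106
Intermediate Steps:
M = 180 (M = -2 + 182 = 180)
K(k) = 8 + k (K(k) = k + 8 = 8 + k)
D = -63412 (D = ((8 + 3) + 180)*(-332) = (11 + 180)*(-332) = 191*(-332) = -63412)
h + D = -51694 - 63412 = -115106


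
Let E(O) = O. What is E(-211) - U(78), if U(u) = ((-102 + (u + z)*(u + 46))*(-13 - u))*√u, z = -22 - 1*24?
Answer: -211 + 351806*√78 ≈ 3.1069e+6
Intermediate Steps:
z = -46 (z = -22 - 24 = -46)
U(u) = √u*(-102 + (-46 + u)*(46 + u))*(-13 - u) (U(u) = ((-102 + (u - 46)*(u + 46))*(-13 - u))*√u = ((-102 + (-46 + u)*(46 + u))*(-13 - u))*√u = √u*(-102 + (-46 + u)*(46 + u))*(-13 - u))
E(-211) - U(78) = -211 - √78*(28834 - 1*78³ - 13*78² + 2218*78) = -211 - √78*(28834 - 1*474552 - 13*6084 + 173004) = -211 - √78*(28834 - 474552 - 79092 + 173004) = -211 - √78*(-351806) = -211 - (-351806)*√78 = -211 + 351806*√78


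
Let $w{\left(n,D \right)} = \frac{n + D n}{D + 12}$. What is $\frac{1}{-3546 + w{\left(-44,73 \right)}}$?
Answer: $- \frac{85}{304666} \approx -0.00027899$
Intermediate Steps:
$w{\left(n,D \right)} = \frac{n + D n}{12 + D}$
$\frac{1}{-3546 + w{\left(-44,73 \right)}} = \frac{1}{-3546 - \frac{44 \left(1 + 73\right)}{12 + 73}} = \frac{1}{-3546 - 44 \cdot \frac{1}{85} \cdot 74} = \frac{1}{-3546 - \frac{44}{85} \cdot 74} = \frac{1}{-3546 - \frac{3256}{85}} = \frac{1}{- \frac{304666}{85}} = - \frac{85}{304666}$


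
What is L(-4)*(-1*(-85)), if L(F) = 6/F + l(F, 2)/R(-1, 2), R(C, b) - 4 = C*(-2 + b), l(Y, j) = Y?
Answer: -425/2 ≈ -212.50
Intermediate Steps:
R(C, b) = 4 + C*(-2 + b)
L(F) = 6/F + F/4 (L(F) = 6/F + F/(4 - 2*(-1) - 1*2) = 6/F + F/(4 + 2 - 2) = 6/F + F/4)
L(-4)*(-1*(-85)) = (6/(-4) + (¼)*(-4))*(-1*(-85)) = (6*(-¼) - 1)*85 = (-3/2 - 1)*85 = -5/2*85 = -425/2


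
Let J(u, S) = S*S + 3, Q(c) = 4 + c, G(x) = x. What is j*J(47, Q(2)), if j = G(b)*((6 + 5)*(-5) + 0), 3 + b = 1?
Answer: 4290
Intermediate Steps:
b = -2 (b = -3 + 1 = -2)
J(u, S) = 3 + S² (J(u, S) = S² + 3 = 3 + S²)
j = 110 (j = -2*((6 + 5)*(-5) + 0) = -2*(11*(-5) + 0) = -2*(-55 + 0) = -2*(-55) = 110)
j*J(47, Q(2)) = 110*(3 + (4 + 2)²) = 110*(3 + 6²) = 110*(3 + 36) = 110*39 = 4290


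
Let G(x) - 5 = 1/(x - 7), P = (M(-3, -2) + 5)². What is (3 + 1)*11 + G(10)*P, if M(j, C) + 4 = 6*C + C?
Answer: 2836/3 ≈ 945.33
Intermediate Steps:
M(j, C) = -4 + 7*C (M(j, C) = -4 + (6*C + C) = -4 + 7*C)
P = 169 (P = ((-4 + 7*(-2)) + 5)² = ((-4 - 14) + 5)² = (-18 + 5)² = (-13)² = 169)
G(x) = 5 + 1/(-7 + x) (G(x) = 5 + 1/(x - 7) = 5 + 1/(-7 + x))
(3 + 1)*11 + G(10)*P = (3 + 1)*11 + ((-34 + 5*10)/(-7 + 10))*169 = 4*11 + ((-34 + 50)/3)*169 = 44 + ((⅓)*16)*169 = 44 + (16/3)*169 = 44 + 2704/3 = 2836/3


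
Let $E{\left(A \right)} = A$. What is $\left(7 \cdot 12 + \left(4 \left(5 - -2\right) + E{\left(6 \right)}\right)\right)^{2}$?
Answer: $13924$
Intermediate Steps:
$\left(7 \cdot 12 + \left(4 \left(5 - -2\right) + E{\left(6 \right)}\right)\right)^{2} = \left(7 \cdot 12 + \left(4 \left(5 - -2\right) + 6\right)\right)^{2} = \left(84 + \left(4 \left(5 + 2\right) + 6\right)\right)^{2} = \left(84 + \left(4 \cdot 7 + 6\right)\right)^{2} = \left(84 + \left(28 + 6\right)\right)^{2} = \left(84 + 34\right)^{2} = 118^{2} = 13924$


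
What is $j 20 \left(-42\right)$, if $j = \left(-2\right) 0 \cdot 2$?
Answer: $0$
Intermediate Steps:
$j = 0$ ($j = 0 \cdot 2 = 0$)
$j 20 \left(-42\right) = 0 \cdot 20 \left(-42\right) = 0 \left(-42\right) = 0$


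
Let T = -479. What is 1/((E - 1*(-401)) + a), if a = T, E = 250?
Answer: 1/172 ≈ 0.0058140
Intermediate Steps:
a = -479
1/((E - 1*(-401)) + a) = 1/((250 - 1*(-401)) - 479) = 1/((250 + 401) - 479) = 1/(651 - 479) = 1/172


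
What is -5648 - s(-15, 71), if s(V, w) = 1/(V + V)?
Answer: -169439/30 ≈ -5648.0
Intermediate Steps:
s(V, w) = 1/(2*V)
-5648 - s(-15, 71) = -5648 - 1/(2*(-15)) = -5648 - (-1)/(2*15) = -5648 - 1*(-1/30) = -5648 + 1/30 = -169439/30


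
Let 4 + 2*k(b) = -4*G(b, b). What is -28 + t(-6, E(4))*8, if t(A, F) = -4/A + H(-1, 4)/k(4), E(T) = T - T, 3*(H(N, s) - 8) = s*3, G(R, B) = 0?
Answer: -212/3 ≈ -70.667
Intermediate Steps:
H(N, s) = 8 + s (H(N, s) = 8 + (s*3)/3 = 8 + (3*s)/3 = 8 + s)
E(T) = 0
k(b) = -2 (k(b) = -2 + (-4*0)/2 = -2 + (½)*0 = -2 + 0 = -2)
t(A, F) = -6 - 4/A (t(A, F) = -4/A + (8 + 4)/(-2) = -4/A + 12*(-½) = -4/A - 6 = -6 - 4/A)
-28 + t(-6, E(4))*8 = -28 + (-6 - 4/(-6))*8 = -28 + (-6 - 4*(-⅙))*8 = -28 + (-6 + ⅔)*8 = -28 - 16/3*8 = -28 - 128/3 = -212/3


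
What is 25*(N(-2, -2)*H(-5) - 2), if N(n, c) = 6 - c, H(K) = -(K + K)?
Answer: 1950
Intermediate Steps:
H(K) = -2*K
25*(N(-2, -2)*H(-5) - 2) = 25*((6 - 1*(-2))*(-2*(-5)) - 2) = 25*((6 + 2)*10 - 2) = 25*(8*10 - 2) = 25*(80 - 2) = 25*78 = 1950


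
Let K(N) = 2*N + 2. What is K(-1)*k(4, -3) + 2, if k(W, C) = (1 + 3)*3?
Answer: 2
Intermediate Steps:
K(N) = 2 + 2*N
k(W, C) = 12 (k(W, C) = 4*3 = 12)
K(-1)*k(4, -3) + 2 = (2 + 2*(-1))*12 + 2 = (2 - 2)*12 + 2 = 0*12 + 2 = 0 + 2 = 2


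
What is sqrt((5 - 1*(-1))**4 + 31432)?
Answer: 2*sqrt(8182) ≈ 180.91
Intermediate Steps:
sqrt((5 - 1*(-1))**4 + 31432) = sqrt((5 + 1)**4 + 31432) = sqrt(6**4 + 31432) = sqrt(1296 + 31432) = sqrt(32728) = 2*sqrt(8182)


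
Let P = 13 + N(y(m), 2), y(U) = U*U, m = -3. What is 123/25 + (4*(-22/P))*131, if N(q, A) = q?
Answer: -12977/25 ≈ -519.08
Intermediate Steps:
y(U) = U²
P = 22 (P = 13 + (-3)² = 13 + 9 = 22)
123/25 + (4*(-22/P))*131 = 123/25 + (4*(-22/22))*131 = 123*(1/25) + (4*(-22*1/22))*131 = 123/25 + (4*(-1))*131 = 123/25 - 4*131 = 123/25 - 524 = -12977/25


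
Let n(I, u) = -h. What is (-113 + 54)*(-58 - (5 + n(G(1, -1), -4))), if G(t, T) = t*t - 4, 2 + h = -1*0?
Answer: 3835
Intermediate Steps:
h = -2 (h = -2 - 1*0 = -2 + 0 = -2)
G(t, T) = -4 + t² (G(t, T) = t² - 4 = -4 + t²)
n(I, u) = 2 (n(I, u) = -1*(-2) = 2)
(-113 + 54)*(-58 - (5 + n(G(1, -1), -4))) = (-113 + 54)*(-58 - (5 + 2)) = -59*(-58 - 7) = -59*(-65) = 3835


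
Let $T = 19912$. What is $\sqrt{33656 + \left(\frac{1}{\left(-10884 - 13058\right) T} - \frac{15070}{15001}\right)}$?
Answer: $\frac{\sqrt{107577288870130104222920697317}}{1787868323276} \approx 183.45$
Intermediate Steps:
$\sqrt{33656 + \left(\frac{1}{\left(-10884 - 13058\right) T} - \frac{15070}{15001}\right)} = \sqrt{33656 - \left(\frac{15070}{15001} - \frac{1}{\left(-10884 - 13058\right) 19912}\right)} = \sqrt{33656 - \left(\frac{15070}{15001} - \frac{1}{-23942} \cdot \frac{1}{19912}\right)} = \sqrt{33656 - \frac{7184367892281}{7151473293104}} = \sqrt{\frac{240682800784815943}{7151473293104}} = \frac{\sqrt{107577288870130104222920697317}}{1787868323276}$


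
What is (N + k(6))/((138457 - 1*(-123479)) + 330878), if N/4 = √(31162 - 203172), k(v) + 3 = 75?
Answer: 36/296407 + 2*I*√172010/296407 ≈ 0.00012145 + 0.0027985*I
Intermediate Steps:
k(v) = 72 (k(v) = -3 + 75 = 72)
N = 4*I*√172010 (N = 4*√(31162 - 203172) = 4*√(-172010) = 4*(I*√172010) = 4*I*√172010 ≈ 1659.0*I)
(N + k(6))/((138457 - 1*(-123479)) + 330878) = (4*I*√172010 + 72)/((138457 - 1*(-123479)) + 330878) = (72 + 4*I*√172010)/((138457 + 123479) + 330878) = (72 + 4*I*√172010)/(261936 + 330878) = (72 + 4*I*√172010)/592814 = (72 + 4*I*√172010)*(1/592814) = 36/296407 + 2*I*√172010/296407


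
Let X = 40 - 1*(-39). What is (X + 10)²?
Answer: 7921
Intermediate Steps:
X = 79 (X = 40 + 39 = 79)
(X + 10)² = (79 + 10)² = 89² = 7921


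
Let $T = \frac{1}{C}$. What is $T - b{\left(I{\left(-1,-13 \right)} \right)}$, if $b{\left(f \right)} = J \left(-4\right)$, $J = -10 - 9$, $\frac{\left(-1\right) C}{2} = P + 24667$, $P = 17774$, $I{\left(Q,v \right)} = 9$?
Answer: $- \frac{6451033}{84882} \approx -76.0$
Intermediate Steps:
$C = -84882$ ($C = - 2 \left(17774 + 24667\right) = \left(-2\right) 42441 = -84882$)
$J = -19$ ($J = -10 - 9 = -19$)
$b{\left(f \right)} = 76$ ($b{\left(f \right)} = \left(-19\right) \left(-4\right) = 76$)
$T = - \frac{1}{84882}$ ($T = \frac{1}{-84882} = - \frac{1}{84882} \approx -1.1781 \cdot 10^{-5}$)
$T - b{\left(I{\left(-1,-13 \right)} \right)} = - \frac{1}{84882} - 76 = - \frac{6451033}{84882}$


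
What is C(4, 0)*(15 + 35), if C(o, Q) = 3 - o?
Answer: -50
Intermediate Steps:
C(4, 0)*(15 + 35) = (3 - 1*4)*(15 + 35) = (3 - 4)*50 = -1*50 = -50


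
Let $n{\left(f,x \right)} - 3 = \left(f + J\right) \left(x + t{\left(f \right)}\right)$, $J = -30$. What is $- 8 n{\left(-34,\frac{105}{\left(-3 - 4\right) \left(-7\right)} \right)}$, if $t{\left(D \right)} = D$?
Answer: $- \frac{114344}{7} \approx -16335.0$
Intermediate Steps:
$n{\left(f,x \right)} = 3 + \left(-30 + f\right) \left(f + x\right)$ ($n{\left(f,x \right)} = 3 + \left(f - 30\right) \left(x + f\right) = 3 + \left(-30 + f\right) \left(f + x\right)$)
$- 8 n{\left(-34,\frac{105}{\left(-3 - 4\right) \left(-7\right)} \right)} = - 8 \left(3 + \left(-34\right)^{2} - -1020 - 30 \frac{105}{\left(-3 - 4\right) \left(-7\right)} - 34 \frac{105}{\left(-3 - 4\right) \left(-7\right)}\right) = - 8 \left(3 + 1156 + 1020 - 30 \frac{105}{\left(-7\right) \left(-7\right)} - 34 \frac{105}{\left(-7\right) \left(-7\right)}\right) = - 8 \left(3 + 1156 + 1020 - 30 \cdot \frac{105}{49} - 34 \cdot \frac{105}{49}\right) = - 8 \left(3 + 1156 + 1020 - 30 \cdot 105 \cdot \frac{1}{49} - 34 \cdot 105 \cdot \frac{1}{49}\right) = - 8 \left(3 + 1156 + 1020 - \frac{450}{7} - \frac{510}{7}\right) = \left(-8\right) \frac{14293}{7} = - \frac{114344}{7}$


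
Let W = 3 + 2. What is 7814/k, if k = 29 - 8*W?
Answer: -7814/11 ≈ -710.36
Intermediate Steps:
W = 5
k = -11 (k = 29 - 8*5 = 29 - 40 = -11)
7814/k = 7814/(-11) = 7814*(-1/11) = -7814/11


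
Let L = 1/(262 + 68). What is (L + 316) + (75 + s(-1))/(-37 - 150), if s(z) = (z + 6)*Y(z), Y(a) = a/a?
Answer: 1770377/5610 ≈ 315.58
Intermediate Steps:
L = 1/330 ≈ 0.0030303
Y(a) = 1
s(z) = 6 + z (s(z) = (z + 6)*1 = (6 + z)*1 = 6 + z)
(L + 316) + (75 + s(-1))/(-37 - 150) = (1/330 + 316) + (75 + (6 - 1))/(-37 - 150) = 104281/330 + (75 + 5)/(-187) = 104281/330 + 80*(-1/187) = 104281/330 - 80/187 = 1770377/5610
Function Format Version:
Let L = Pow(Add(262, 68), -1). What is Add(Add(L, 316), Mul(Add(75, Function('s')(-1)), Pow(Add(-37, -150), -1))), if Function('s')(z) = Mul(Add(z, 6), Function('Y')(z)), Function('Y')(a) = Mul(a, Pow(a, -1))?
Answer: Rational(1770377, 5610) ≈ 315.58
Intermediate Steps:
L = Rational(1, 330) (L = Pow(330, -1) = Rational(1, 330) ≈ 0.0030303)
Function('Y')(a) = 1
Function('s')(z) = Add(6, z) (Function('s')(z) = Mul(Add(z, 6), 1) = Mul(Add(6, z), 1) = Add(6, z))
Add(Add(L, 316), Mul(Add(75, Function('s')(-1)), Pow(Add(-37, -150), -1))) = Add(Add(Rational(1, 330), 316), Mul(Add(75, Add(6, -1)), Pow(Add(-37, -150), -1))) = Add(Rational(104281, 330), Mul(Add(75, 5), Pow(-187, -1))) = Add(Rational(104281, 330), Mul(80, Rational(-1, 187))) = Add(Rational(104281, 330), Rational(-80, 187)) = Rational(1770377, 5610)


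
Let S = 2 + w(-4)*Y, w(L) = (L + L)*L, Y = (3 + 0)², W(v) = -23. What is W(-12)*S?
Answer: -6670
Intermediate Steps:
Y = 9 (Y = 3² = 9)
w(L) = 2*L² (w(L) = (2*L)*L = 2*L²)
S = 290 (S = 2 + (2*(-4)²)*9 = 2 + (2*16)*9 = 2 + 32*9 = 2 + 288 = 290)
W(-12)*S = -23*290 = -6670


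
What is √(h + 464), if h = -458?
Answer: √6 ≈ 2.4495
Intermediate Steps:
√(h + 464) = √(-458 + 464) = √6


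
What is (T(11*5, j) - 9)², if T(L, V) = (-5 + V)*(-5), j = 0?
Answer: 256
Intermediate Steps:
T(L, V) = 25 - 5*V
(T(11*5, j) - 9)² = ((25 - 5*0) - 9)² = ((25 + 0) - 9)² = (25 - 9)² = 16² = 256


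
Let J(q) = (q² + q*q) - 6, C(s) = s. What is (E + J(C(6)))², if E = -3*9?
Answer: 1521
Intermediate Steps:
J(q) = -6 + 2*q² (J(q) = (q² + q²) - 6 = 2*q² - 6 = -6 + 2*q²)
E = -27
(E + J(C(6)))² = (-27 + (-6 + 2*6²))² = (-27 + (-6 + 2*36))² = (-27 + (-6 + 72))² = (-27 + 66)² = 39² = 1521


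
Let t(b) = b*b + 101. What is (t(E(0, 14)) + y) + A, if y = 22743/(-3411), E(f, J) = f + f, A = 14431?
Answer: 5505101/379 ≈ 14525.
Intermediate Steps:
E(f, J) = 2*f
y = -2527/379 (y = 22743*(-1/3411) = -2527/379 ≈ -6.6675)
t(b) = 101 + b**2 (t(b) = b**2 + 101 = 101 + b**2)
(t(E(0, 14)) + y) + A = ((101 + (2*0)**2) - 2527/379) + 14431 = ((101 + 0**2) - 2527/379) + 14431 = ((101 + 0) - 2527/379) + 14431 = (101 - 2527/379) + 14431 = 35752/379 + 14431 = 5505101/379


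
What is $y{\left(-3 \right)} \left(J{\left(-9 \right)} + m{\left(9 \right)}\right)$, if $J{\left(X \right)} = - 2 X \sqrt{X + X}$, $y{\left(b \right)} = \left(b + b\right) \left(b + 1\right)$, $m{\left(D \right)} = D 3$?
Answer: $324 + 648 i \sqrt{2} \approx 324.0 + 916.41 i$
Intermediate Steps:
$m{\left(D \right)} = 3 D$
$y{\left(b \right)} = 2 b \left(1 + b\right)$
$J{\left(X \right)} = - 2 \sqrt{2} X^{\frac{3}{2}}$ ($J{\left(X \right)} = - 2 X \sqrt{2 X} = - 2 X \sqrt{2} \sqrt{X} = - 2 \sqrt{2} X^{\frac{3}{2}}$)
$y{\left(-3 \right)} \left(J{\left(-9 \right)} + m{\left(9 \right)}\right) = 2 \left(-3\right) \left(1 - 3\right) \left(- 2 \sqrt{2} \left(-9\right)^{\frac{3}{2}} + 3 \cdot 9\right) = 2 \left(-3\right) \left(-2\right) \left(- 2 \sqrt{2} \left(- 27 i\right) + 27\right) = 12 \left(54 i \sqrt{2} + 27\right) = 12 \left(27 + 54 i \sqrt{2}\right) = 324 + 648 i \sqrt{2}$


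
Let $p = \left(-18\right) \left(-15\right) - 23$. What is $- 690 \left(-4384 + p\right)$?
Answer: $2854530$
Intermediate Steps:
$p = 247$ ($p = 270 - 23 = 247$)
$- 690 \left(-4384 + p\right) = - 690 \left(-4384 + 247\right) = \left(-690\right) \left(-4137\right) = 2854530$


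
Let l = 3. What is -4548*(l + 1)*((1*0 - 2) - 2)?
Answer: 72768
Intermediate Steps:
-4548*(l + 1)*((1*0 - 2) - 2) = -4548*(3 + 1)*((1*0 - 2) - 2) = -18192*((0 - 2) - 2) = -18192*(-2 - 2) = -18192*(-4) = -4548*(-16) = 72768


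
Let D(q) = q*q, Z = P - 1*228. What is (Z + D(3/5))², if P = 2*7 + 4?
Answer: 27468081/625 ≈ 43949.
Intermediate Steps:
P = 18 (P = 14 + 4 = 18)
Z = -210 (Z = 18 - 1*228 = 18 - 228 = -210)
D(q) = q²
(Z + D(3/5))² = (-210 + (3/5)²)² = (-210 + (3*(⅕))²)² = (-210 + (⅗)²)² = (-210 + 9/25)² = (-5241/25)² = 27468081/625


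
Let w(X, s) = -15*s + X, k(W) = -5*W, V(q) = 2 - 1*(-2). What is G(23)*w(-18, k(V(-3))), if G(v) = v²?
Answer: 149178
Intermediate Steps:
V(q) = 4 (V(q) = 2 + 2 = 4)
w(X, s) = X - 15*s
G(23)*w(-18, k(V(-3))) = 23²*(-18 - (-75)*4) = 529*(-18 - 15*(-20)) = 529*(-18 + 300) = 529*282 = 149178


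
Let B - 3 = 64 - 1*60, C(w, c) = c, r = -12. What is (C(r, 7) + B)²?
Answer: 196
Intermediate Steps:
B = 7 (B = 3 + (64 - 1*60) = 3 + (64 - 60) = 3 + 4 = 7)
(C(r, 7) + B)² = (7 + 7)² = 14² = 196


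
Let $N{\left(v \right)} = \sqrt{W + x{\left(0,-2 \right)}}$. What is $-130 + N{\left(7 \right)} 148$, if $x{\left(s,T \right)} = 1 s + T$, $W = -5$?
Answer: $-130 + 148 i \sqrt{7} \approx -130.0 + 391.57 i$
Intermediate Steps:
$x{\left(s,T \right)} = T + s$ ($x{\left(s,T \right)} = s + T = T + s$)
$N{\left(v \right)} = i \sqrt{7}$ ($N{\left(v \right)} = \sqrt{-5 + \left(-2 + 0\right)} = \sqrt{-5 - 2} = \sqrt{-7} = i \sqrt{7}$)
$-130 + N{\left(7 \right)} 148 = -130 + i \sqrt{7} \cdot 148 = -130 + 148 i \sqrt{7}$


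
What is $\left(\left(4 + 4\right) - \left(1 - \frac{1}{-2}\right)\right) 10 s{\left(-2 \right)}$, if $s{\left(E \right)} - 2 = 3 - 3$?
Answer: $130$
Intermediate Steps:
$s{\left(E \right)} = 2$ ($s{\left(E \right)} = 2 + \left(3 - 3\right) = 2 + 0 = 2$)
$\left(\left(4 + 4\right) - \left(1 - \frac{1}{-2}\right)\right) 10 s{\left(-2 \right)} = \left(\left(4 + 4\right) - \left(1 - \frac{1}{-2}\right)\right) 10 \cdot 2 = \left(8 + \left(1 \left(- \frac{1}{2}\right) - 1\right)\right) 10 \cdot 2 = \left(8 - \frac{3}{2}\right) 10 \cdot 2 = \frac{13}{2} \cdot 10 \cdot 2 = 65 \cdot 2 = 130$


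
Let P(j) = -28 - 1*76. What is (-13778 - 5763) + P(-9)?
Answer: -19645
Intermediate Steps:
P(j) = -104 (P(j) = -28 - 76 = -104)
(-13778 - 5763) + P(-9) = (-13778 - 5763) - 104 = -19541 - 104 = -19645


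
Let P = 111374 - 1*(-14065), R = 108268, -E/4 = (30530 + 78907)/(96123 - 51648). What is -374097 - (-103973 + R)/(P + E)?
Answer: -695628668803498/1859487259 ≈ -3.7410e+5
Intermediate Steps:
E = -145916/14825 (E = -4*(30530 + 78907)/(96123 - 51648) = -437748/44475 = -4*36479/14825 = -145916/14825 ≈ -9.8426)
P = 125439 (P = 111374 + 14065 = 125439)
-374097 - (-103973 + R)/(P + E) = -374097 - (-103973 + 108268)/(125439 - 145916/14825) = -374097 - 4295/1859487259/14825 = -374097 - 4295*14825/1859487259 = -374097 - 1*63673375/1859487259 = -374097 - 63673375/1859487259 = -695628668803498/1859487259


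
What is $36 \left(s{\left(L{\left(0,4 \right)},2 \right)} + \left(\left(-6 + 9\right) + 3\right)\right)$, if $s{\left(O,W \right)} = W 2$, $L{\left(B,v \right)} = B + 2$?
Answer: $360$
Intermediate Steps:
$L{\left(B,v \right)} = 2 + B$
$s{\left(O,W \right)} = 2 W$
$36 \left(s{\left(L{\left(0,4 \right)},2 \right)} + \left(\left(-6 + 9\right) + 3\right)\right) = 36 \left(2 \cdot 2 + \left(\left(-6 + 9\right) + 3\right)\right) = 36 \left(4 + \left(3 + 3\right)\right) = 36 \left(4 + 6\right) = 36 \cdot 10 = 360$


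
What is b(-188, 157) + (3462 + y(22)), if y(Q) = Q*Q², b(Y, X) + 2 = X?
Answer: 14265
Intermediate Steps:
b(Y, X) = -2 + X
y(Q) = Q³
b(-188, 157) + (3462 + y(22)) = (-2 + 157) + (3462 + 22³) = 155 + (3462 + 10648) = 155 + 14110 = 14265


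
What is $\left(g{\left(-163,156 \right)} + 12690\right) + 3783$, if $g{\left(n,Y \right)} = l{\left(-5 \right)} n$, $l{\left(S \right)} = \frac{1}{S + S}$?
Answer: $\frac{164893}{10} \approx 16489.0$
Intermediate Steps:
$l{\left(S \right)} = \frac{1}{2 S}$
$g{\left(n,Y \right)} = - \frac{n}{10}$ ($g{\left(n,Y \right)} = \frac{1}{2 \left(-5\right)} n = \frac{1}{2} \left(- \frac{1}{5}\right) n = - \frac{n}{10}$)
$\left(g{\left(-163,156 \right)} + 12690\right) + 3783 = \left(\left(- \frac{1}{10}\right) \left(-163\right) + 12690\right) + 3783 = \left(\frac{163}{10} + 12690\right) + 3783 = \frac{127063}{10} + 3783 = \frac{164893}{10}$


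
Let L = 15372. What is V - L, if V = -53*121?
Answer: -21785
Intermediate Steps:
V = -6413
V - L = -6413 - 1*15372 = -6413 - 15372 = -21785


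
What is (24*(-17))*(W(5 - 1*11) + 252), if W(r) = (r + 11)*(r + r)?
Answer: -78336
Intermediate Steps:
W(r) = 2*r*(11 + r) (W(r) = (11 + r)*(2*r) = 2*r*(11 + r))
(24*(-17))*(W(5 - 1*11) + 252) = (24*(-17))*(2*(5 - 1*11)*(11 + (5 - 1*11)) + 252) = -408*(2*(5 - 11)*(11 + (5 - 11)) + 252) = -408*(2*(-6)*(11 - 6) + 252) = -408*(2*(-6)*5 + 252) = -408*(-60 + 252) = -408*192 = -78336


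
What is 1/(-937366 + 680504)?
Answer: -1/256862 ≈ -3.8931e-6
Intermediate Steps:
1/(-937366 + 680504) = 1/(-256862) = -1/256862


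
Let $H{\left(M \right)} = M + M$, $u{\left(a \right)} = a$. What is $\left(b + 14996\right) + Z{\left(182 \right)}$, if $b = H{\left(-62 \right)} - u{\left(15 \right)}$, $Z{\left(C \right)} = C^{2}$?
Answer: $47981$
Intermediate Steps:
$H{\left(M \right)} = 2 M$
$b = -139$ ($b = 2 \left(-62\right) - 15 = -124 - 15 = -139$)
$\left(b + 14996\right) + Z{\left(182 \right)} = \left(-139 + 14996\right) + 182^{2} = 14857 + 33124 = 47981$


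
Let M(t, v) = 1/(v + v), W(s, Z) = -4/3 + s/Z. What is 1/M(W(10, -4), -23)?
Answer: -46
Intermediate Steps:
W(s, Z) = -4/3 + s/Z (W(s, Z) = -4*⅓ + s/Z = -4/3 + s/Z)
M(t, v) = 1/(2*v)
1/M(W(10, -4), -23) = 1/((½)/(-23)) = 1/((½)*(-1/23)) = 1/(-1/46) = -46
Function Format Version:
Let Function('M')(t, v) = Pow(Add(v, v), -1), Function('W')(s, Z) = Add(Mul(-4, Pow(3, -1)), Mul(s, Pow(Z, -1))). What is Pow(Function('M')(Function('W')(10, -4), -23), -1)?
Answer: -46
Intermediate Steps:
Function('W')(s, Z) = Add(Rational(-4, 3), Mul(s, Pow(Z, -1))) (Function('W')(s, Z) = Add(Mul(-4, Rational(1, 3)), Mul(s, Pow(Z, -1))) = Add(Rational(-4, 3), Mul(s, Pow(Z, -1))))
Function('M')(t, v) = Mul(Rational(1, 2), Pow(v, -1)) (Function('M')(t, v) = Pow(Mul(2, v), -1) = Mul(Rational(1, 2), Pow(v, -1)))
Pow(Function('M')(Function('W')(10, -4), -23), -1) = Pow(Mul(Rational(1, 2), Pow(-23, -1)), -1) = Pow(Mul(Rational(1, 2), Rational(-1, 23)), -1) = Pow(Rational(-1, 46), -1) = -46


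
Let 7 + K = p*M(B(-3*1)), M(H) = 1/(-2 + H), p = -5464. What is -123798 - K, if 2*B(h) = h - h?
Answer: -126523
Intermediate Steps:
B(h) = 0 (B(h) = (h - h)/2 = (½)*0 = 0)
K = 2725 (K = -7 - 5464/(-2 + 0) = -7 - 5464/(-2) = -7 - 5464*(-½) = -7 + 2732 = 2725)
-123798 - K = -123798 - 1*2725 = -123798 - 2725 = -126523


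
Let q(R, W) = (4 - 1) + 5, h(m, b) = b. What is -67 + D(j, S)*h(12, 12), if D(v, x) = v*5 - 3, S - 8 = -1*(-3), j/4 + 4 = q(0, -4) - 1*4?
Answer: -103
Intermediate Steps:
q(R, W) = 8 (q(R, W) = 3 + 5 = 8)
j = 0 (j = -16 + 4*(8 - 1*4) = -16 + 4*(8 - 4) = -16 + 4*4 = -16 + 16 = 0)
S = 11 (S = 8 - 1*(-3) = 8 + 3 = 11)
D(v, x) = -3 + 5*v (D(v, x) = 5*v - 3 = -3 + 5*v)
-67 + D(j, S)*h(12, 12) = -67 + (-3 + 5*0)*12 = -67 + (-3 + 0)*12 = -67 - 3*12 = -67 - 36 = -103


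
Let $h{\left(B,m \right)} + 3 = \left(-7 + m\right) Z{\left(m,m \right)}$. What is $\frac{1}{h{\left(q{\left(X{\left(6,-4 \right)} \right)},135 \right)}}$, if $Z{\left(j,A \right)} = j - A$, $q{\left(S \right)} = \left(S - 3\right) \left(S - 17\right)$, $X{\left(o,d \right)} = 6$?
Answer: $- \frac{1}{3} \approx -0.33333$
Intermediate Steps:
$q{\left(S \right)} = \left(-17 + S\right) \left(-3 + S\right)$ ($q{\left(S \right)} = \left(-3 + S\right) \left(-17 + S\right) = \left(-17 + S\right) \left(-3 + S\right)$)
$h{\left(B,m \right)} = -3$ ($h{\left(B,m \right)} = -3 + \left(-7 + m\right) \left(m - m\right) = -3 + \left(-7 + m\right) 0 = -3 + 0 = -3$)
$\frac{1}{h{\left(q{\left(X{\left(6,-4 \right)} \right)},135 \right)}} = \frac{1}{-3} = - \frac{1}{3}$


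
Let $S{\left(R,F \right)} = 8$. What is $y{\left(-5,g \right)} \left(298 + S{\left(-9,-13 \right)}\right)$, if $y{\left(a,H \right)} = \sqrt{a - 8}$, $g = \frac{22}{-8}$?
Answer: $306 i \sqrt{13} \approx 1103.3 i$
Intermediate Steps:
$g = - \frac{11}{4}$ ($g = 22 \left(- \frac{1}{8}\right) = - \frac{11}{4} \approx -2.75$)
$y{\left(a,H \right)} = \sqrt{-8 + a}$
$y{\left(-5,g \right)} \left(298 + S{\left(-9,-13 \right)}\right) = \sqrt{-8 - 5} \left(298 + 8\right) = \sqrt{-13} \cdot 306 = i \sqrt{13} \cdot 306 = 306 i \sqrt{13}$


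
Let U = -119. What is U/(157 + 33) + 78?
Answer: 14701/190 ≈ 77.374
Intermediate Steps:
U/(157 + 33) + 78 = -119/(157 + 33) + 78 = -119/190 + 78 = 14701/190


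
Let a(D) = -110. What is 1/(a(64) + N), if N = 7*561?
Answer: 1/3817 ≈ 0.00026199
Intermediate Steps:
N = 3927
1/(a(64) + N) = 1/(-110 + 3927) = 1/3817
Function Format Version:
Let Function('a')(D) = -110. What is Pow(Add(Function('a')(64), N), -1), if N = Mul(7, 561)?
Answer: Rational(1, 3817) ≈ 0.00026199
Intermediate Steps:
N = 3927
Pow(Add(Function('a')(64), N), -1) = Pow(Add(-110, 3927), -1) = Pow(3817, -1) = Rational(1, 3817)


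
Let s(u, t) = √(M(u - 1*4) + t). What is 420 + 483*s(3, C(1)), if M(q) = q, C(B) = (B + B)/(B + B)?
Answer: 420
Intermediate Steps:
C(B) = 1 (C(B) = (2*B)/((2*B)) = (2*B)*(1/(2*B)) = 1)
s(u, t) = √(-4 + t + u) (s(u, t) = √((u - 1*4) + t) = √((u - 4) + t) = √((-4 + u) + t) = √(-4 + t + u))
420 + 483*s(3, C(1)) = 420 + 483*√(-4 + 1 + 3) = 420 + 483*√0 = 420 + 483*0 = 420 + 0 = 420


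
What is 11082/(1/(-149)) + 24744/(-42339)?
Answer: -23303647882/14113 ≈ -1.6512e+6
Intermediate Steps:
11082/(1/(-149)) + 24744/(-42339) = 11082/(-1/149) + 24744*(-1/42339) = 11082*(-149) - 8248/14113 = -1651218 - 8248/14113 = -23303647882/14113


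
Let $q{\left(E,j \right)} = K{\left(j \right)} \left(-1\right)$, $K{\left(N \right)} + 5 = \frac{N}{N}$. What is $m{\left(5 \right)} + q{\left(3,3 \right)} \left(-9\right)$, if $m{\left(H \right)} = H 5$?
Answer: $-11$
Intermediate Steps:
$K{\left(N \right)} = -4$ ($K{\left(N \right)} = -5 + \frac{N}{N} = -5 + 1 = -4$)
$q{\left(E,j \right)} = 4$ ($q{\left(E,j \right)} = \left(-4\right) \left(-1\right) = 4$)
$m{\left(H \right)} = 5 H$
$m{\left(5 \right)} + q{\left(3,3 \right)} \left(-9\right) = 5 \cdot 5 + 4 \left(-9\right) = 25 - 36 = -11$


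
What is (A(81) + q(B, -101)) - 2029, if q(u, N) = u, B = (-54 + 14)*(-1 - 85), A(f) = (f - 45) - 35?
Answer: 1412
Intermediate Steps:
A(f) = -80 + f (A(f) = (-45 + f) - 35 = -80 + f)
B = 3440 (B = -40*(-86) = 3440)
(A(81) + q(B, -101)) - 2029 = ((-80 + 81) + 3440) - 2029 = (1 + 3440) - 2029 = 3441 - 2029 = 1412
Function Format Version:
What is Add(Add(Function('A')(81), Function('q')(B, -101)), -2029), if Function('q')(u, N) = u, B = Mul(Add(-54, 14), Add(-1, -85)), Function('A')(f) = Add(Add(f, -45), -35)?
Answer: 1412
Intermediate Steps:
Function('A')(f) = Add(-80, f) (Function('A')(f) = Add(Add(-45, f), -35) = Add(-80, f))
B = 3440 (B = Mul(-40, -86) = 3440)
Add(Add(Function('A')(81), Function('q')(B, -101)), -2029) = Add(Add(Add(-80, 81), 3440), -2029) = Add(Add(1, 3440), -2029) = Add(3441, -2029) = 1412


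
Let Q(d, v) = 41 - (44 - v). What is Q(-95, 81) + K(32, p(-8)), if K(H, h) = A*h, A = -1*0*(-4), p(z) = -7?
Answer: 78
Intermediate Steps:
A = 0 (A = 0*(-4) = 0)
Q(d, v) = -3 + v (Q(d, v) = 41 + (-44 + v) = -3 + v)
K(H, h) = 0 (K(H, h) = 0*h = 0)
Q(-95, 81) + K(32, p(-8)) = (-3 + 81) + 0 = 78 + 0 = 78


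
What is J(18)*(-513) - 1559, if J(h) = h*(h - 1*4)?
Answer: -130835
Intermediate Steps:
J(h) = h*(-4 + h) (J(h) = h*(h - 4) = h*(-4 + h))
J(18)*(-513) - 1559 = (18*(-4 + 18))*(-513) - 1559 = (18*14)*(-513) - 1559 = 252*(-513) - 1559 = -129276 - 1559 = -130835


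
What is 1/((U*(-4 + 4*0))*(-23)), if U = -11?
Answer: -1/1012 ≈ -0.00098814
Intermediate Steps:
1/((U*(-4 + 4*0))*(-23)) = 1/(-11*(-4 + 4*0)*(-23)) = 1/(-11*(-4 + 0)*(-23)) = 1/(-11*(-4)*(-23)) = 1/(44*(-23)) = 1/(-1012) = -1/1012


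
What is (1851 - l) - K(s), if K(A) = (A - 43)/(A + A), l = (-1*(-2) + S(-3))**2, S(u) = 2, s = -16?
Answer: 58661/32 ≈ 1833.2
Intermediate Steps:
l = 16 (l = (-1*(-2) + 2)**2 = (2 + 2)**2 = 4**2 = 16)
K(A) = (-43 + A)/(2*A) (K(A) = (-43 + A)/((2*A)) = (-43 + A)*(1/(2*A)) = (-43 + A)/(2*A))
(1851 - l) - K(s) = (1851 - 1*16) - (-43 - 16)/(2*(-16)) = (1851 - 16) - (-1)*(-59)/(2*16) = 1835 - 1*59/32 = 1835 - 59/32 = 58661/32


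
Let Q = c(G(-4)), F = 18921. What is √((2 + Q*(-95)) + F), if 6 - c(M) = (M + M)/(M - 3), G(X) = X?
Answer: 3*√100513/7 ≈ 135.87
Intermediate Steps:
c(M) = 6 - 2*M/(-3 + M) (c(M) = 6 - (M + M)/(M - 3) = 6 - 2*M/(-3 + M))
Q = 34/7 (Q = 2*(-9 + 2*(-4))/(-3 - 4) = 2*(-9 - 8)/(-7) = 2*(-⅐)*(-17) = 34/7 ≈ 4.8571)
√((2 + Q*(-95)) + F) = √((2 + (34/7)*(-95)) + 18921) = √((2 - 3230/7) + 18921) = √(-3216/7 + 18921) = √(129231/7) = 3*√100513/7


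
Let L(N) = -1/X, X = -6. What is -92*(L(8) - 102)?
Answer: 28106/3 ≈ 9368.7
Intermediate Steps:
L(N) = ⅙ (L(N) = -1/(-6) = -1*(-⅙) = ⅙)
-92*(L(8) - 102) = -92*(⅙ - 102) = -92*(-611/6) = 28106/3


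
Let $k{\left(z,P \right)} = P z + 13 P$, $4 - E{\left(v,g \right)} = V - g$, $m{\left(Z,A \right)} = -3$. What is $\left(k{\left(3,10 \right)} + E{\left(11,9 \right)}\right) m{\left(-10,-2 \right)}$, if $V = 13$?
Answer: $-480$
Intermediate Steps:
$E{\left(v,g \right)} = -9 + g$ ($E{\left(v,g \right)} = 4 - \left(13 - g\right) = 4 + \left(-13 + g\right) = -9 + g$)
$k{\left(z,P \right)} = 13 P + P z$
$\left(k{\left(3,10 \right)} + E{\left(11,9 \right)}\right) m{\left(-10,-2 \right)} = \left(10 \left(13 + 3\right) + \left(-9 + 9\right)\right) \left(-3\right) = \left(10 \cdot 16 + 0\right) \left(-3\right) = \left(160 + 0\right) \left(-3\right) = 160 \left(-3\right) = -480$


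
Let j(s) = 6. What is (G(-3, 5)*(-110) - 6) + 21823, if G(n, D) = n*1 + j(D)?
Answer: 21487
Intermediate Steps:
G(n, D) = 6 + n (G(n, D) = n*1 + 6 = n + 6 = 6 + n)
(G(-3, 5)*(-110) - 6) + 21823 = ((6 - 3)*(-110) - 6) + 21823 = (3*(-110) - 6) + 21823 = (-330 - 6) + 21823 = -336 + 21823 = 21487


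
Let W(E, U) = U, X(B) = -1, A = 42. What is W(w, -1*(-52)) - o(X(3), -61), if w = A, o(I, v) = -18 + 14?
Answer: 56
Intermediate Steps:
o(I, v) = -4
w = 42
W(w, -1*(-52)) - o(X(3), -61) = -1*(-52) - 1*(-4) = 52 + 4 = 56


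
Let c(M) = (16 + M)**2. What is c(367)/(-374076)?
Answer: -146689/374076 ≈ -0.39214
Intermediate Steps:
c(367)/(-374076) = (16 + 367)**2/(-374076) = 383**2*(-1/374076) = 146689*(-1/374076) = -146689/374076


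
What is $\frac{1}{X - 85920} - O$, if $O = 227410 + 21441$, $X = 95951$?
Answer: $- \frac{2496224380}{10031} \approx -2.4885 \cdot 10^{5}$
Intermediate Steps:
$O = 248851$
$\frac{1}{X - 85920} - O = \frac{1}{95951 - 85920} - 248851 = \frac{1}{10031} - 248851 = - \frac{2496224380}{10031}$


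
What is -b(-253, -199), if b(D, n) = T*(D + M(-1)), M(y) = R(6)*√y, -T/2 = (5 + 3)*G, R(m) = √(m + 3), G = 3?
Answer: -12144 + 144*I ≈ -12144.0 + 144.0*I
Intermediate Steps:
R(m) = √(3 + m)
T = -48 (T = -2*(5 + 3)*3 = -16*3 = -2*24 = -48)
M(y) = 3*√y (M(y) = √(3 + 6)*√y = √9*√y = 3*√y)
b(D, n) = -144*I - 48*D (b(D, n) = -48*(D + 3*√(-1)) = -48*(D + 3*I) = -144*I - 48*D)
-b(-253, -199) = -(-144*I - 48*(-253)) = -(-144*I + 12144) = -(12144 - 144*I) = -12144 + 144*I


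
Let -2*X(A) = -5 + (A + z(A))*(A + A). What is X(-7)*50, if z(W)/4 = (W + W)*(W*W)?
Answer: -962725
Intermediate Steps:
z(W) = 8*W**3 (z(W) = 4*((W + W)*(W*W)) = 4*((2*W)*W**2) = 4*(2*W**3) = 8*W**3)
X(A) = 5/2 - A*(A + 8*A**3) (X(A) = -(-5 + (A + 8*A**3)*(A + A))/2 = -(-5 + (A + 8*A**3)*(2*A))/2 = -(-5 + 2*A*(A + 8*A**3))/2 = 5/2 - A*(A + 8*A**3))
X(-7)*50 = (5/2 - 1*(-7)**2 - 8*(-7)**4)*50 = (5/2 - 1*49 - 8*2401)*50 = (5/2 - 49 - 19208)*50 = -38509/2*50 = -962725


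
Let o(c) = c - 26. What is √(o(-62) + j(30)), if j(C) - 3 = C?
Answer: I*√55 ≈ 7.4162*I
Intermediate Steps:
j(C) = 3 + C
o(c) = -26 + c
√(o(-62) + j(30)) = √((-26 - 62) + (3 + 30)) = √(-88 + 33) = √(-55) = I*√55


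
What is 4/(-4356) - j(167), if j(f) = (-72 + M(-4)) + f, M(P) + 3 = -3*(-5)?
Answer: -116524/1089 ≈ -107.00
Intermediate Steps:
M(P) = 12 (M(P) = -3 - 3*(-5) = -3 + 15 = 12)
j(f) = -60 + f (j(f) = (-72 + 12) + f = -60 + f)
4/(-4356) - j(167) = 4/(-4356) - (-60 + 167) = 4*(-1/4356) - 1*107 = -1/1089 - 107 = -116524/1089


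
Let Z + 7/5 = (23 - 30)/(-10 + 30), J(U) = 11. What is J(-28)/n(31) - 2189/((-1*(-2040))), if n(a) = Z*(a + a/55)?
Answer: -3942191/3098760 ≈ -1.2722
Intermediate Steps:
Z = -7/4 (Z = -7/5 + (23 - 30)/(-10 + 30) = -7/5 - 7/20 = -7/4 ≈ -1.7500)
n(a) = -98*a/55 (n(a) = -7*(a + a/55)/4 = -98*a/55)
J(-28)/n(31) - 2189/((-1*(-2040))) = 11/((-98/55*31)) - 2189/((-1*(-2040))) = 11/(-3038/55) - 2189/2040 = 11*(-55/3038) - 2189*1/2040 = -605/3038 - 2189/2040 = -3942191/3098760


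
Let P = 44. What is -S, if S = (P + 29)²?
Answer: -5329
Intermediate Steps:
S = 5329 (S = (44 + 29)² = 73² = 5329)
-S = -1*5329 = -5329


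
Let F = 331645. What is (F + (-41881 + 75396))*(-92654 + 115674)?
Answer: 8405983200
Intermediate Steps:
(F + (-41881 + 75396))*(-92654 + 115674) = (331645 + (-41881 + 75396))*(-92654 + 115674) = (331645 + 33515)*23020 = 365160*23020 = 8405983200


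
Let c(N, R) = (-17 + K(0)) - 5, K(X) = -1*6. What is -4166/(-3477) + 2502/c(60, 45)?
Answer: -4291403/48678 ≈ -88.159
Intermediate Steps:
K(X) = -6
c(N, R) = -28 (c(N, R) = (-17 - 6) - 5 = -23 - 5 = -28)
-4166/(-3477) + 2502/c(60, 45) = -4166/(-3477) + 2502/(-28) = -4166*(-1/3477) + 2502*(-1/28) = 4166/3477 - 1251/14 = -4291403/48678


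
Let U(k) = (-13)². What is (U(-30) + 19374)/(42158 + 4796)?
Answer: 19543/46954 ≈ 0.41622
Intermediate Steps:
U(k) = 169
(U(-30) + 19374)/(42158 + 4796) = (169 + 19374)/(42158 + 4796) = 19543/46954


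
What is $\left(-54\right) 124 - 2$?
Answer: $-6698$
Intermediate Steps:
$\left(-54\right) 124 - 2 = -6696 - 2 = -6698$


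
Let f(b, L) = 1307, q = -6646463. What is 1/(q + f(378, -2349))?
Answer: -1/6645156 ≈ -1.5049e-7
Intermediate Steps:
1/(q + f(378, -2349)) = 1/(-6646463 + 1307) = 1/(-6645156) = -1/6645156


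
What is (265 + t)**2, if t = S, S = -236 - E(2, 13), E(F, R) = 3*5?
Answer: 196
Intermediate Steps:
E(F, R) = 15
S = -251 (S = -236 - 1*15 = -236 - 15 = -251)
t = -251
(265 + t)**2 = (265 - 251)**2 = 14**2 = 196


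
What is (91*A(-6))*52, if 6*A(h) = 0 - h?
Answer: 4732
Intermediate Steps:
A(h) = -h/6 (A(h) = (0 - h)/6 = (-h)/6 = -h/6)
(91*A(-6))*52 = (91*(-⅙*(-6)))*52 = (91*1)*52 = 91*52 = 4732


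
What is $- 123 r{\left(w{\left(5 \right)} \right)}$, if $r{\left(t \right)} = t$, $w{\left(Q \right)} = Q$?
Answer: $-615$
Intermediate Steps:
$- 123 r{\left(w{\left(5 \right)} \right)} = \left(-123\right) 5 = -615$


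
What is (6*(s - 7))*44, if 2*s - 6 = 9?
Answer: 132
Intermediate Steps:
s = 15/2 (s = 3 + (½)*9 = 3 + 9/2 = 15/2 ≈ 7.5000)
(6*(s - 7))*44 = (6*(15/2 - 7))*44 = (6*(½))*44 = 3*44 = 132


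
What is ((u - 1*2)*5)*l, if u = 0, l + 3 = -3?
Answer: 60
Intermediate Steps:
l = -6 (l = -3 - 3 = -6)
((u - 1*2)*5)*l = ((0 - 1*2)*5)*(-6) = ((0 - 2)*5)*(-6) = -2*5*(-6) = -10*(-6) = 60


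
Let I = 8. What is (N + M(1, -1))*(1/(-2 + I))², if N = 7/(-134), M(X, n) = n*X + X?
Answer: -7/4824 ≈ -0.0014511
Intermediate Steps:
M(X, n) = X + X*n (M(X, n) = X*n + X = X + X*n)
N = -7/134 (N = 7*(-1/134) = -7/134 ≈ -0.052239)
(N + M(1, -1))*(1/(-2 + I))² = (-7/134 + 1*(1 - 1))*(1/(-2 + 8))² = (-7/134 + 1*0)*(1/6)² = (-7/134 + 0)*(⅙)² = -7/134*1/36 = -7/4824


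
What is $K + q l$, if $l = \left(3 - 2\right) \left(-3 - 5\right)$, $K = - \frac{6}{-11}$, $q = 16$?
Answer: $- \frac{1402}{11} \approx -127.45$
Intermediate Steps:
$K = \frac{6}{11}$ ($K = \left(-6\right) \left(- \frac{1}{11}\right) = \frac{6}{11} \approx 0.54545$)
$l = -8$ ($l = \left(3 - 2\right) \left(-8\right) = 1 \left(-8\right) = -8$)
$K + q l = \frac{6}{11} + 16 \left(-8\right) = \frac{6}{11} - 128 = - \frac{1402}{11}$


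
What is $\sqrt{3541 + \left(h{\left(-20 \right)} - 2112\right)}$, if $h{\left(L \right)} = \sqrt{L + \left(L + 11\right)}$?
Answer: $\sqrt{1429 + i \sqrt{29}} \approx 37.802 + 0.07123 i$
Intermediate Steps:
$h{\left(L \right)} = \sqrt{11 + 2 L}$ ($h{\left(L \right)} = \sqrt{L + \left(11 + L\right)} = \sqrt{11 + 2 L}$)
$\sqrt{3541 + \left(h{\left(-20 \right)} - 2112\right)} = \sqrt{3541 + \left(\sqrt{11 + 2 \left(-20\right)} - 2112\right)} = \sqrt{3541 - \left(2112 - \sqrt{11 - 40}\right)} = \sqrt{3541 - \left(2112 - \sqrt{-29}\right)} = \sqrt{3541 - \left(2112 - i \sqrt{29}\right)} = \sqrt{1429 + i \sqrt{29}}$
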